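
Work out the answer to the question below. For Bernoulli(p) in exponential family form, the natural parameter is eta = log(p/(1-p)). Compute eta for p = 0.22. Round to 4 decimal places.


Natural parameter for Bernoulli: eta = log(p/(1-p)).
p = 0.22, 1-p = 0.78.
p/(1-p) = 0.282051.
eta = log(0.282051) = -1.2657

-1.2657


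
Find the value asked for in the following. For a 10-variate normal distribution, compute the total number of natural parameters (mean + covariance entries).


Exponential family dimension calculation:
For 10-dim MVN: mean has 10 params, covariance has 10*11/2 = 55 unique entries.
Total dim = 10 + 55 = 65.

65


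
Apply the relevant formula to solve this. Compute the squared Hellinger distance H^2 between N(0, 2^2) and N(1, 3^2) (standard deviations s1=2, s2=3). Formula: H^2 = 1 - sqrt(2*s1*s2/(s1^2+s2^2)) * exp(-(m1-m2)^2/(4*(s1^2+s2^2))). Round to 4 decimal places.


Squared Hellinger distance for Gaussians:
H^2 = 1 - sqrt(2*s1*s2/(s1^2+s2^2)) * exp(-(m1-m2)^2/(4*(s1^2+s2^2))).
s1^2 = 4, s2^2 = 9, s1^2+s2^2 = 13.
sqrt(2*2*3/(13)) = 0.960769.
(m1-m2)^2 = (-1)^2 = 1.
exp(-1/(4*13)) = exp(-0.019231) = 0.980953.
H^2 = 1 - 0.960769*0.980953 = 0.0575

0.0575


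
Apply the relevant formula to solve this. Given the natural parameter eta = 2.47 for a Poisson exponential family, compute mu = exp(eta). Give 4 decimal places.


Expectation parameter for Poisson exponential family:
mu = exp(eta).
eta = 2.47.
mu = exp(2.47) = 11.8224

11.8224


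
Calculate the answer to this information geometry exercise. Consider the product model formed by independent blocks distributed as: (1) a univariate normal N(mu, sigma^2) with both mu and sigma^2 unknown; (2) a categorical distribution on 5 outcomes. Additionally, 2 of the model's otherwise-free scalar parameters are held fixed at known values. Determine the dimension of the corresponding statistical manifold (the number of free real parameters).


The dimension of a statistical manifold equals the number of free
(independent) real parameters of the model. For a product of independent
blocks the parameter counts add.
- normal (mu, sigma^2): 2.
- categorical on 5 outcomes (probabilities sum to 1): 5-1 = 4.
Total = 2 + 4 = 6.
2 parameter(s) fixed at known values: 6 - 2 = 4.
Dimension = 4

4


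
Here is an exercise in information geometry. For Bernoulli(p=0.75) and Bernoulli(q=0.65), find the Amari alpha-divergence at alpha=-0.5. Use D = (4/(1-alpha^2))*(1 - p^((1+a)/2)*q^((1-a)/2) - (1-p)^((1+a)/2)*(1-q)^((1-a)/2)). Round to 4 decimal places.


Amari alpha-divergence:
D = (4/(1-alpha^2))*(1 - p^((1+a)/2)*q^((1-a)/2) - (1-p)^((1+a)/2)*(1-q)^((1-a)/2)).
alpha = -0.5, p = 0.75, q = 0.65.
e1 = (1+alpha)/2 = 0.25, e2 = (1-alpha)/2 = 0.75.
t1 = p^e1 * q^e2 = 0.75^0.25 * 0.65^0.75 = 0.673675.
t2 = (1-p)^e1 * (1-q)^e2 = 0.25^0.25 * 0.35^0.75 = 0.321763.
4/(1-alpha^2) = 5.333333.
D = 5.333333*(1 - 0.673675 - 0.321763) = 0.0243

0.0243


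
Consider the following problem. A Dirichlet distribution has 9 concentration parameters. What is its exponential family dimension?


Exponential family dimension calculation:
Dirichlet with 9 components has 9 natural parameters.

9


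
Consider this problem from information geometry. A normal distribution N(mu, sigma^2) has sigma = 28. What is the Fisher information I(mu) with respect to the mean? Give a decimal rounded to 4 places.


The Fisher information for the mean of a normal distribution is I(mu) = 1/sigma^2.
sigma = 28, so sigma^2 = 784.
I(mu) = 1/784 = 0.0013

0.0013


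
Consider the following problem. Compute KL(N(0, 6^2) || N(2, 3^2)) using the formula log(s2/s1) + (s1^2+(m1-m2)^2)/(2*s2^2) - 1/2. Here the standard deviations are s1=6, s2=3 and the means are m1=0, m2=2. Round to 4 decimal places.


KL divergence between normal distributions:
KL = log(s2/s1) + (s1^2 + (m1-m2)^2)/(2*s2^2) - 1/2.
log(3/6) = -0.693147.
(6^2 + (0-2)^2)/(2*3^2) = (36 + 4)/18 = 2.222222.
KL = -0.693147 + 2.222222 - 0.5 = 1.0291

1.0291


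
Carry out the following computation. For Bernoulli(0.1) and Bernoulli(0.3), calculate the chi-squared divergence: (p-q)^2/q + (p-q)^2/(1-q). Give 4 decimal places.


Chi-squared divergence between Bernoulli distributions:
chi^2 = (p-q)^2/q + (p-q)^2/(1-q).
p = 0.1, q = 0.3, p-q = -0.2.
(p-q)^2 = 0.04.
term1 = 0.04/0.3 = 0.133333.
term2 = 0.04/0.7 = 0.057143.
chi^2 = 0.133333 + 0.057143 = 0.1905

0.1905


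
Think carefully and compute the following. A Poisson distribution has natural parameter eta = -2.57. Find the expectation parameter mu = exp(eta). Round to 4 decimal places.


Expectation parameter for Poisson exponential family:
mu = exp(eta).
eta = -2.57.
mu = exp(-2.57) = 0.0765

0.0765


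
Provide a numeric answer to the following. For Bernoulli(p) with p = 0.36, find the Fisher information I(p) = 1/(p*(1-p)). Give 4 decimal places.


For Bernoulli(p), Fisher information is I(p) = 1/(p*(1-p)).
p = 0.36, 1-p = 0.64.
p*(1-p) = 0.2304.
I(p) = 1/0.2304 = 4.3403

4.3403


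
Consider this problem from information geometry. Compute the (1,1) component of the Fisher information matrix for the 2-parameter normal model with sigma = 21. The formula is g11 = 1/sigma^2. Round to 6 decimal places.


For the 2-parameter normal family, the Fisher metric has:
  g11 = 1/sigma^2, g22 = 2/sigma^2.
sigma = 21, sigma^2 = 441.
g11 = 0.002268

0.002268


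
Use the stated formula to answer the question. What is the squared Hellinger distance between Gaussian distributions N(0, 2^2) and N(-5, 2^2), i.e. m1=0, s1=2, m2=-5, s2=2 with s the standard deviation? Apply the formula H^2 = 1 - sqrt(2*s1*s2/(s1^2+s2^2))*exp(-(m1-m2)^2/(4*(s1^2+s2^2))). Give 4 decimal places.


Squared Hellinger distance for Gaussians:
H^2 = 1 - sqrt(2*s1*s2/(s1^2+s2^2)) * exp(-(m1-m2)^2/(4*(s1^2+s2^2))).
s1^2 = 4, s2^2 = 4, s1^2+s2^2 = 8.
sqrt(2*2*2/(8)) = 1.0.
(m1-m2)^2 = (5)^2 = 25.
exp(-25/(4*8)) = exp(-0.78125) = 0.457833.
H^2 = 1 - 1.0*0.457833 = 0.5422

0.5422


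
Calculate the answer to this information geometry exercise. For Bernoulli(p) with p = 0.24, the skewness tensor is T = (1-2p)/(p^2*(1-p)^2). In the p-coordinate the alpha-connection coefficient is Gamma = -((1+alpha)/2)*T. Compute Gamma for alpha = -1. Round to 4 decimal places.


Skewness (Amari-Chentsov) tensor: T = (1-2p)/(p^2*(1-p)^2).
p = 0.24, 1-2p = 0.52, p^2 = 0.0576, (1-p)^2 = 0.5776.
T = 0.52/(0.0576 * 0.5776) = 15.629809.
In the p-coordinate, Gamma^(alpha) = Gamma^(0) - (alpha/2)*T with Gamma^(0) = (1/2)*g'(p) = -T/2,
so Gamma^(alpha) = -((1+alpha)/2)*T.
alpha = -1, -(1+alpha)/2 = 0.0.
Gamma = 0.0 * 15.629809 = 0.0000

0.0000


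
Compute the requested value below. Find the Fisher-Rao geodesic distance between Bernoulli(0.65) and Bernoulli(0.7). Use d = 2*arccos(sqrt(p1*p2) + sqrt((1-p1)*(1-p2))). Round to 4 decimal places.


Geodesic distance on Bernoulli manifold:
d(p1,p2) = 2*arccos(sqrt(p1*p2) + sqrt((1-p1)*(1-p2))).
sqrt(p1*p2) = sqrt(0.65*0.7) = 0.674537.
sqrt((1-p1)*(1-p2)) = sqrt(0.35*0.3) = 0.324037.
arg = 0.674537 + 0.324037 = 0.998574.
d = 2*arccos(0.998574) = 0.1068

0.1068


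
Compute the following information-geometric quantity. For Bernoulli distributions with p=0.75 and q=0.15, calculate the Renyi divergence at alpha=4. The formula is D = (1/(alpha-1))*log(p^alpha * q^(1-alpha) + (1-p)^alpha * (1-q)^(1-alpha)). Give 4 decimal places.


Renyi divergence of order alpha between Bernoulli distributions:
D = (1/(alpha-1))*log(p^alpha * q^(1-alpha) + (1-p)^alpha * (1-q)^(1-alpha)).
alpha = 4, p = 0.75, q = 0.15.
p^alpha * q^(1-alpha) = 0.75^4 * 0.15^-3 = 93.75.
(1-p)^alpha * (1-q)^(1-alpha) = 0.25^4 * 0.85^-3 = 0.006361.
sum = 93.75 + 0.006361 = 93.756361.
D = (1/3)*log(93.756361) = 1.5136

1.5136


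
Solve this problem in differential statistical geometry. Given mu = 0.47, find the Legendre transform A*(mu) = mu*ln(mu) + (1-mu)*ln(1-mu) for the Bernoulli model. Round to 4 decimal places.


Legendre transform for Bernoulli:
A*(mu) = mu*log(mu) + (1-mu)*log(1-mu).
mu = 0.47, 1-mu = 0.53.
mu*log(mu) = 0.47*log(0.47) = -0.354861.
(1-mu)*log(1-mu) = 0.53*log(0.53) = -0.336485.
A* = -0.354861 + -0.336485 = -0.6913

-0.6913


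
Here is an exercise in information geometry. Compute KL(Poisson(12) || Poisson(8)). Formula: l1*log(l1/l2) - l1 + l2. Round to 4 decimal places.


KL divergence for Poisson:
KL = l1*log(l1/l2) - l1 + l2.
l1 = 12, l2 = 8.
log(12/8) = 0.405465.
l1*log(l1/l2) = 12 * 0.405465 = 4.865581.
KL = 4.865581 - 12 + 8 = 0.8656

0.8656


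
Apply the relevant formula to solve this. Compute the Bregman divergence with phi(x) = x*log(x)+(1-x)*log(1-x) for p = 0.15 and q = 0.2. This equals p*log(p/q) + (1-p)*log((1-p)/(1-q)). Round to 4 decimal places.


Bregman divergence with negative entropy generator:
D = p*log(p/q) + (1-p)*log((1-p)/(1-q)).
p = 0.15, q = 0.2.
p*log(p/q) = 0.15*log(0.15/0.2) = -0.043152.
(1-p)*log((1-p)/(1-q)) = 0.85*log(0.85/0.8) = 0.051531.
D = -0.043152 + 0.051531 = 0.0084

0.0084


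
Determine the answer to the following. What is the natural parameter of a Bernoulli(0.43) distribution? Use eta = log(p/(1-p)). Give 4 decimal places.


Natural parameter for Bernoulli: eta = log(p/(1-p)).
p = 0.43, 1-p = 0.57.
p/(1-p) = 0.754386.
eta = log(0.754386) = -0.2819

-0.2819


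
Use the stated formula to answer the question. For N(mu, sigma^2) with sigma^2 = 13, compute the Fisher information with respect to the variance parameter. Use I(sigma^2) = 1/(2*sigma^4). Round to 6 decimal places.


Fisher information for variance: I(sigma^2) = 1/(2*sigma^4).
sigma^2 = 13, so sigma^4 = 169.
I = 1/(2*169) = 1/338 = 0.002959

0.002959


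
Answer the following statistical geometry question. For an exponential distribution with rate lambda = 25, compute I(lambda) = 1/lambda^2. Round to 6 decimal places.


Fisher information for exponential: I(lambda) = 1/lambda^2.
lambda = 25, lambda^2 = 625.
I = 1/625 = 0.001600

0.001600


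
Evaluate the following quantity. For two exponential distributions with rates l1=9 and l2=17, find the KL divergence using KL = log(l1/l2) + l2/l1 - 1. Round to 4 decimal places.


KL divergence for exponential family:
KL = log(l1/l2) + l2/l1 - 1.
log(9/17) = -0.635989.
17/9 = 1.888889.
KL = -0.635989 + 1.888889 - 1 = 0.2529

0.2529


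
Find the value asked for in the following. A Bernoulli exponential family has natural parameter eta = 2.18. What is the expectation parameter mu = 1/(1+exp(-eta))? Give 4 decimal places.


Dual coordinate (expectation parameter) for Bernoulli:
mu = 1/(1+exp(-eta)).
eta = 2.18.
exp(-eta) = exp(-2.18) = 0.113042.
mu = 1/(1+0.113042) = 0.8984

0.8984


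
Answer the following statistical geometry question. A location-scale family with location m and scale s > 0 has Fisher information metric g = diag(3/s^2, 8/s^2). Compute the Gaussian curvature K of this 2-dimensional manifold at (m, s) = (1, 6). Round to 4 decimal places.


The metric has the form g = (A dm^2 + B ds^2)/s^2 with A = 3, B = 8.
Substitute u = sqrt(A/B)*m: g = B*(du^2 + ds^2)/s^2, i.e. B times the
Poincare upper half-plane metric, which has constant Gaussian curvature -1.
Scaling a 2D metric by a constant c divides the Gaussian curvature by c,
so K = -1/B = -1/(8) = -0.1250 everywhere (the point (m, s) = (1, 6) is irrelevant:
the curvature is constant).
The requested Gaussian curvature is K = -0.1250.

-0.1250


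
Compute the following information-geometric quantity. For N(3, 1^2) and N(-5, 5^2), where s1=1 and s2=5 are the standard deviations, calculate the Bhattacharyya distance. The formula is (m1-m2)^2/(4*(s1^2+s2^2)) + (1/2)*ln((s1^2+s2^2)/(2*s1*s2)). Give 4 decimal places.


Bhattacharyya distance between two Gaussians:
DB = (m1-m2)^2/(4*(s1^2+s2^2)) + (1/2)*ln((s1^2+s2^2)/(2*s1*s2)).
(m1-m2)^2 = (8)^2 = 64.
s1^2+s2^2 = 1 + 25 = 26.
term1 = 64/104 = 0.615385.
term2 = 0.5*ln(26/10.0) = 0.477756.
DB = 0.615385 + 0.477756 = 1.0931

1.0931


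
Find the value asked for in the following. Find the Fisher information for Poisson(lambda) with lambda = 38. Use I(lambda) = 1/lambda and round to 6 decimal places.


Fisher information for Poisson: I(lambda) = 1/lambda.
lambda = 38.
I(lambda) = 1/38 = 0.026316

0.026316


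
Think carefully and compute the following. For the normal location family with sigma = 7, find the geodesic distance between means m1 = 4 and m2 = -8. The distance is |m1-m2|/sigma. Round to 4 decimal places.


On the fixed-variance normal subfamily, geodesic distance = |m1-m2|/sigma.
|4 - -8| = 12.
sigma = 7.
d = 12/7 = 1.7143

1.7143


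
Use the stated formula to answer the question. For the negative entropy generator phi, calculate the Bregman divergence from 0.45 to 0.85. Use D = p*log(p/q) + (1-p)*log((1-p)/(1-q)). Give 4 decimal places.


Bregman divergence with negative entropy generator:
D = p*log(p/q) + (1-p)*log((1-p)/(1-q)).
p = 0.45, q = 0.85.
p*log(p/q) = 0.45*log(0.45/0.85) = -0.286195.
(1-p)*log((1-p)/(1-q)) = 0.55*log(0.55/0.15) = 0.714606.
D = -0.286195 + 0.714606 = 0.4284

0.4284


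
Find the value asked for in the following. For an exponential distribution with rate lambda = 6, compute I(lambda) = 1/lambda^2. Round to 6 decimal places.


Fisher information for exponential: I(lambda) = 1/lambda^2.
lambda = 6, lambda^2 = 36.
I = 1/36 = 0.027778

0.027778


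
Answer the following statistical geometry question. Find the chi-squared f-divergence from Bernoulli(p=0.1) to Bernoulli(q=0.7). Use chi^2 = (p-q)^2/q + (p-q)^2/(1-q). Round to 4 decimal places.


Chi-squared divergence between Bernoulli distributions:
chi^2 = (p-q)^2/q + (p-q)^2/(1-q).
p = 0.1, q = 0.7, p-q = -0.6.
(p-q)^2 = 0.36.
term1 = 0.36/0.7 = 0.514286.
term2 = 0.36/0.3 = 1.2.
chi^2 = 0.514286 + 1.2 = 1.7143

1.7143


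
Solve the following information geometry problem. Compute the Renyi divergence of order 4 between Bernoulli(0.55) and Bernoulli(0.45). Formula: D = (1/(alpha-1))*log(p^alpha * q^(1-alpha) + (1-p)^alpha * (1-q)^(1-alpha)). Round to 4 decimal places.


Renyi divergence of order alpha between Bernoulli distributions:
D = (1/(alpha-1))*log(p^alpha * q^(1-alpha) + (1-p)^alpha * (1-q)^(1-alpha)).
alpha = 4, p = 0.55, q = 0.45.
p^alpha * q^(1-alpha) = 0.55^4 * 0.45^-3 = 1.004184.
(1-p)^alpha * (1-q)^(1-alpha) = 0.45^4 * 0.55^-3 = 0.246469.
sum = 1.004184 + 0.246469 = 1.250653.
D = (1/3)*log(1.250653) = 0.0746

0.0746


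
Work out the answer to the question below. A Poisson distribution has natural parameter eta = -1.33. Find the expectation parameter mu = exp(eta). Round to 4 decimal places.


Expectation parameter for Poisson exponential family:
mu = exp(eta).
eta = -1.33.
mu = exp(-1.33) = 0.2645

0.2645


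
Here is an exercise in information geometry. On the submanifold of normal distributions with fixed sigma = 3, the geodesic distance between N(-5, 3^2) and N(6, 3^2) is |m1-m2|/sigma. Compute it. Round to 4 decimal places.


On the fixed-variance normal subfamily, geodesic distance = |m1-m2|/sigma.
|-5 - 6| = 11.
sigma = 3.
d = 11/3 = 3.6667

3.6667


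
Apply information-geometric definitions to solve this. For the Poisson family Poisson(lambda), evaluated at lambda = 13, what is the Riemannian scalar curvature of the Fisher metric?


This family has a single free parameter, so its statistical manifold
is 1-dimensional. The Riemann curvature tensor of any 1-dimensional
Riemannian manifold vanishes identically, so R = 0.

0


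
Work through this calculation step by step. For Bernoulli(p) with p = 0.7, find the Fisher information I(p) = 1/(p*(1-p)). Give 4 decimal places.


For Bernoulli(p), Fisher information is I(p) = 1/(p*(1-p)).
p = 0.7, 1-p = 0.3.
p*(1-p) = 0.21.
I(p) = 1/0.21 = 4.7619

4.7619


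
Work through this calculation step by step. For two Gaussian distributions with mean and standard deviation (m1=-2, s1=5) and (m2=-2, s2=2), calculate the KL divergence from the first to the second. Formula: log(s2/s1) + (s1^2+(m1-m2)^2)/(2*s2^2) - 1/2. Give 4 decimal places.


KL divergence between normal distributions:
KL = log(s2/s1) + (s1^2 + (m1-m2)^2)/(2*s2^2) - 1/2.
log(2/5) = -0.916291.
(5^2 + (-2--2)^2)/(2*2^2) = (25 + 0)/8 = 3.125.
KL = -0.916291 + 3.125 - 0.5 = 1.7087

1.7087


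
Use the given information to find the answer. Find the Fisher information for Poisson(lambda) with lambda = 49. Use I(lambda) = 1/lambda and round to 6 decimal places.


Fisher information for Poisson: I(lambda) = 1/lambda.
lambda = 49.
I(lambda) = 1/49 = 0.020408

0.020408


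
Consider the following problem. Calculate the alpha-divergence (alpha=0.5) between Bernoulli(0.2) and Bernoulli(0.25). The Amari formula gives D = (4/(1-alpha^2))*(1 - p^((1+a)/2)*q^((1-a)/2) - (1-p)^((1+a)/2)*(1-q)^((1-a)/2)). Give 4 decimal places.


Amari alpha-divergence:
D = (4/(1-alpha^2))*(1 - p^((1+a)/2)*q^((1-a)/2) - (1-p)^((1+a)/2)*(1-q)^((1-a)/2)).
alpha = 0.5, p = 0.2, q = 0.25.
e1 = (1+alpha)/2 = 0.75, e2 = (1-alpha)/2 = 0.25.
t1 = p^e1 * q^e2 = 0.2^0.75 * 0.25^0.25 = 0.211474.
t2 = (1-p)^e1 * (1-q)^e2 = 0.8^0.75 * 0.75^0.25 = 0.787196.
4/(1-alpha^2) = 5.333333.
D = 5.333333*(1 - 0.211474 - 0.787196) = 0.0071

0.0071


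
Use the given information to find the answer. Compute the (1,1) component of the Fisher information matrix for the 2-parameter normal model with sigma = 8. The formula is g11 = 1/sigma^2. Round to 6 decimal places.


For the 2-parameter normal family, the Fisher metric has:
  g11 = 1/sigma^2, g22 = 2/sigma^2.
sigma = 8, sigma^2 = 64.
g11 = 0.015625

0.015625


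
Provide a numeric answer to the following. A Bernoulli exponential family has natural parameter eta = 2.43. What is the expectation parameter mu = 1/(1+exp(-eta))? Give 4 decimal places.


Dual coordinate (expectation parameter) for Bernoulli:
mu = 1/(1+exp(-eta)).
eta = 2.43.
exp(-eta) = exp(-2.43) = 0.088037.
mu = 1/(1+0.088037) = 0.9191

0.9191


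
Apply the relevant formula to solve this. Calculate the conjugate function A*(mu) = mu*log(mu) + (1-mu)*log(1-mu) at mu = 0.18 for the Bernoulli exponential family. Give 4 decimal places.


Legendre transform for Bernoulli:
A*(mu) = mu*log(mu) + (1-mu)*log(1-mu).
mu = 0.18, 1-mu = 0.82.
mu*log(mu) = 0.18*log(0.18) = -0.308664.
(1-mu)*log(1-mu) = 0.82*log(0.82) = -0.16273.
A* = -0.308664 + -0.16273 = -0.4714

-0.4714


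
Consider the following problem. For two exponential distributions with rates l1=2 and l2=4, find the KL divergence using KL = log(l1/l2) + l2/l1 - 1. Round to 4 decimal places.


KL divergence for exponential family:
KL = log(l1/l2) + l2/l1 - 1.
log(2/4) = -0.693147.
4/2 = 2.0.
KL = -0.693147 + 2.0 - 1 = 0.3069

0.3069


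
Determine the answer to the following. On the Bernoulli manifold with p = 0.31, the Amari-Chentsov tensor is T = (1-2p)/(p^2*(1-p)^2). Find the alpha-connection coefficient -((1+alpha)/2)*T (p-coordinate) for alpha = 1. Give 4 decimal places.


Skewness (Amari-Chentsov) tensor: T = (1-2p)/(p^2*(1-p)^2).
p = 0.31, 1-2p = 0.38, p^2 = 0.0961, (1-p)^2 = 0.4761.
T = 0.38/(0.0961 * 0.4761) = 8.305428.
In the p-coordinate, Gamma^(alpha) = Gamma^(0) - (alpha/2)*T with Gamma^(0) = (1/2)*g'(p) = -T/2,
so Gamma^(alpha) = -((1+alpha)/2)*T.
alpha = 1, -(1+alpha)/2 = -1.0.
Gamma = -1.0 * 8.305428 = -8.3054

-8.3054


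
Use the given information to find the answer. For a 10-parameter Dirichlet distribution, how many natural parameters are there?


Exponential family dimension calculation:
Dirichlet with 10 components has 10 natural parameters.

10


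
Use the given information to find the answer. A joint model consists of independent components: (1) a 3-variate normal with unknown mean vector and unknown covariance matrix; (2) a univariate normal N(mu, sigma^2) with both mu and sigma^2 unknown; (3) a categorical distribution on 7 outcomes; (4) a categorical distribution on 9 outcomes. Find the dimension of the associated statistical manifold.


The dimension of a statistical manifold equals the number of free
(independent) real parameters of the model. For a product of independent
blocks the parameter counts add.
- 3-variate normal: 3 (mean) + 3*4/2 = 6 (symmetric covariance) = 9.
- normal (mu, sigma^2): 2.
- categorical on 7 outcomes (probabilities sum to 1): 7-1 = 6.
- categorical on 9 outcomes (probabilities sum to 1): 9-1 = 8.
Total = 9 + 2 + 6 + 8 = 25.
Dimension = 25

25


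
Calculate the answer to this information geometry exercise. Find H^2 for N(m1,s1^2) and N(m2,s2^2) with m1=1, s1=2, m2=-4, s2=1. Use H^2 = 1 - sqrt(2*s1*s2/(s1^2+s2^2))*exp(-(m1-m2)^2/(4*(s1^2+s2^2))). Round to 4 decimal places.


Squared Hellinger distance for Gaussians:
H^2 = 1 - sqrt(2*s1*s2/(s1^2+s2^2)) * exp(-(m1-m2)^2/(4*(s1^2+s2^2))).
s1^2 = 4, s2^2 = 1, s1^2+s2^2 = 5.
sqrt(2*2*1/(5)) = 0.894427.
(m1-m2)^2 = (5)^2 = 25.
exp(-25/(4*5)) = exp(-1.25) = 0.286505.
H^2 = 1 - 0.894427*0.286505 = 0.7437

0.7437


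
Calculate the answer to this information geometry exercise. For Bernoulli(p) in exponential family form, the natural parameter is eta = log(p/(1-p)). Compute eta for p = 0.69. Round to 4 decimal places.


Natural parameter for Bernoulli: eta = log(p/(1-p)).
p = 0.69, 1-p = 0.31.
p/(1-p) = 2.225806.
eta = log(2.225806) = 0.8001

0.8001


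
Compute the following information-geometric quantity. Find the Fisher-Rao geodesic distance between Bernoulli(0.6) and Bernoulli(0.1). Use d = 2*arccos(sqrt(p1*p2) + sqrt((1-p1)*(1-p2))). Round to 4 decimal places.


Geodesic distance on Bernoulli manifold:
d(p1,p2) = 2*arccos(sqrt(p1*p2) + sqrt((1-p1)*(1-p2))).
sqrt(p1*p2) = sqrt(0.6*0.1) = 0.244949.
sqrt((1-p1)*(1-p2)) = sqrt(0.4*0.9) = 0.6.
arg = 0.244949 + 0.6 = 0.844949.
d = 2*arccos(0.844949) = 1.1287

1.1287


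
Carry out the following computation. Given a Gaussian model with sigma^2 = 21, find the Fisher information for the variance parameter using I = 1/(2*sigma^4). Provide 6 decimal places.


Fisher information for variance: I(sigma^2) = 1/(2*sigma^4).
sigma^2 = 21, so sigma^4 = 441.
I = 1/(2*441) = 1/882 = 0.001134

0.001134


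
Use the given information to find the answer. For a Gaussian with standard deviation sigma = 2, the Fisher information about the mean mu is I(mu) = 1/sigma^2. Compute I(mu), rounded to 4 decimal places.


The Fisher information for the mean of a normal distribution is I(mu) = 1/sigma^2.
sigma = 2, so sigma^2 = 4.
I(mu) = 1/4 = 0.2500

0.2500


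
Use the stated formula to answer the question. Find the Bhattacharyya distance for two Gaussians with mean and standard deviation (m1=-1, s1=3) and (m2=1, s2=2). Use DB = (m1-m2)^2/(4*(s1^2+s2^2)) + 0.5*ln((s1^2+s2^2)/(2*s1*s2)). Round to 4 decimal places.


Bhattacharyya distance between two Gaussians:
DB = (m1-m2)^2/(4*(s1^2+s2^2)) + (1/2)*ln((s1^2+s2^2)/(2*s1*s2)).
(m1-m2)^2 = (-2)^2 = 4.
s1^2+s2^2 = 9 + 4 = 13.
term1 = 4/52 = 0.076923.
term2 = 0.5*ln(13/12.0) = 0.040021.
DB = 0.076923 + 0.040021 = 0.1169

0.1169


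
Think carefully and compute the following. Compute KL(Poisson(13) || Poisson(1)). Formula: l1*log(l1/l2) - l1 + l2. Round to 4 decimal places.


KL divergence for Poisson:
KL = l1*log(l1/l2) - l1 + l2.
l1 = 13, l2 = 1.
log(13/1) = 2.564949.
l1*log(l1/l2) = 13 * 2.564949 = 33.344342.
KL = 33.344342 - 13 + 1 = 21.3443

21.3443


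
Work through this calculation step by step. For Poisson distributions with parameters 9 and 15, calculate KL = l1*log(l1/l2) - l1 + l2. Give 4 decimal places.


KL divergence for Poisson:
KL = l1*log(l1/l2) - l1 + l2.
l1 = 9, l2 = 15.
log(9/15) = -0.510826.
l1*log(l1/l2) = 9 * -0.510826 = -4.597431.
KL = -4.597431 - 9 + 15 = 1.4026

1.4026


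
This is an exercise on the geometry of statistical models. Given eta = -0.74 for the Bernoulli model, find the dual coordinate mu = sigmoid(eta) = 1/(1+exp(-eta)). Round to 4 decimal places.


Dual coordinate (expectation parameter) for Bernoulli:
mu = 1/(1+exp(-eta)).
eta = -0.74.
exp(-eta) = exp(0.74) = 2.095936.
mu = 1/(1+2.095936) = 0.3230

0.3230


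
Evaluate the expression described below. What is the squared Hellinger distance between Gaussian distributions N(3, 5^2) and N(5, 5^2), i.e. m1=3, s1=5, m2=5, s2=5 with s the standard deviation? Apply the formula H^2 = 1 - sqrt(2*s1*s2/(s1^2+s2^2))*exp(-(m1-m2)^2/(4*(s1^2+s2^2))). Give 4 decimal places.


Squared Hellinger distance for Gaussians:
H^2 = 1 - sqrt(2*s1*s2/(s1^2+s2^2)) * exp(-(m1-m2)^2/(4*(s1^2+s2^2))).
s1^2 = 25, s2^2 = 25, s1^2+s2^2 = 50.
sqrt(2*5*5/(50)) = 1.0.
(m1-m2)^2 = (-2)^2 = 4.
exp(-4/(4*50)) = exp(-0.02) = 0.980199.
H^2 = 1 - 1.0*0.980199 = 0.0198

0.0198


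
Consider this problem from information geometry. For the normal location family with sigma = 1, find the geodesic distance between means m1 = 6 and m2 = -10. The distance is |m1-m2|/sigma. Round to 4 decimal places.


On the fixed-variance normal subfamily, geodesic distance = |m1-m2|/sigma.
|6 - -10| = 16.
sigma = 1.
d = 16/1 = 16.0000

16.0000


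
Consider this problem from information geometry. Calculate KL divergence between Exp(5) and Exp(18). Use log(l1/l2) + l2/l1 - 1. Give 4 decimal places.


KL divergence for exponential family:
KL = log(l1/l2) + l2/l1 - 1.
log(5/18) = -1.280934.
18/5 = 3.6.
KL = -1.280934 + 3.6 - 1 = 1.3191

1.3191


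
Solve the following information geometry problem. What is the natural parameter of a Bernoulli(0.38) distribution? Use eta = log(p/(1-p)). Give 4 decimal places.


Natural parameter for Bernoulli: eta = log(p/(1-p)).
p = 0.38, 1-p = 0.62.
p/(1-p) = 0.612903.
eta = log(0.612903) = -0.4895

-0.4895


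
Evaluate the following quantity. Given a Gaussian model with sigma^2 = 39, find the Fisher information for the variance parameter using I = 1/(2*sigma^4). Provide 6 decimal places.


Fisher information for variance: I(sigma^2) = 1/(2*sigma^4).
sigma^2 = 39, so sigma^4 = 1521.
I = 1/(2*1521) = 1/3042 = 0.000329

0.000329


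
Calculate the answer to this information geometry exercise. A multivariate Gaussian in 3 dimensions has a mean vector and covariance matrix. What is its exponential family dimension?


Exponential family dimension calculation:
For 3-dim MVN: mean has 3 params, covariance has 3*4/2 = 6 unique entries.
Total dim = 3 + 6 = 9.

9


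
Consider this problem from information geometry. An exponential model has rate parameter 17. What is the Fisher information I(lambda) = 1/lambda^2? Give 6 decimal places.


Fisher information for exponential: I(lambda) = 1/lambda^2.
lambda = 17, lambda^2 = 289.
I = 1/289 = 0.003460

0.003460


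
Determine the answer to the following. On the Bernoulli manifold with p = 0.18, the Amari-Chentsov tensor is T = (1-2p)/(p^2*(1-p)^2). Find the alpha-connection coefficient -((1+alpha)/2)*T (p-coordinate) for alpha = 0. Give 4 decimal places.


Skewness (Amari-Chentsov) tensor: T = (1-2p)/(p^2*(1-p)^2).
p = 0.18, 1-2p = 0.64, p^2 = 0.0324, (1-p)^2 = 0.6724.
T = 0.64/(0.0324 * 0.6724) = 29.376988.
In the p-coordinate, Gamma^(alpha) = Gamma^(0) - (alpha/2)*T with Gamma^(0) = (1/2)*g'(p) = -T/2,
so Gamma^(alpha) = -((1+alpha)/2)*T.
alpha = 0, -(1+alpha)/2 = -0.5.
Gamma = -0.5 * 29.376988 = -14.6885

-14.6885


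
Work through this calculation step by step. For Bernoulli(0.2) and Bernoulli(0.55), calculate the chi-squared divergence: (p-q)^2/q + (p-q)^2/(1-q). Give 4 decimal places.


Chi-squared divergence between Bernoulli distributions:
chi^2 = (p-q)^2/q + (p-q)^2/(1-q).
p = 0.2, q = 0.55, p-q = -0.35.
(p-q)^2 = 0.1225.
term1 = 0.1225/0.55 = 0.222727.
term2 = 0.1225/0.45 = 0.272222.
chi^2 = 0.222727 + 0.272222 = 0.4949

0.4949


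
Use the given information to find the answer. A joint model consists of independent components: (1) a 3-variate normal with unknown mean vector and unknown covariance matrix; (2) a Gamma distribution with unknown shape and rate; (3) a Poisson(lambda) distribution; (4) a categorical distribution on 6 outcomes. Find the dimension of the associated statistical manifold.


The dimension of a statistical manifold equals the number of free
(independent) real parameters of the model. For a product of independent
blocks the parameter counts add.
- 3-variate normal: 3 (mean) + 3*4/2 = 6 (symmetric covariance) = 9.
- Gamma (shape, rate): 2.
- Poisson (lambda): 1.
- categorical on 6 outcomes (probabilities sum to 1): 6-1 = 5.
Total = 9 + 2 + 1 + 5 = 17.
Dimension = 17

17


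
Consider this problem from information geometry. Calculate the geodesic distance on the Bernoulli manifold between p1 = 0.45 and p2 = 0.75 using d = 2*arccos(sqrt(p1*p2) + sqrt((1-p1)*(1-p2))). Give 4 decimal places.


Geodesic distance on Bernoulli manifold:
d(p1,p2) = 2*arccos(sqrt(p1*p2) + sqrt((1-p1)*(1-p2))).
sqrt(p1*p2) = sqrt(0.45*0.75) = 0.580948.
sqrt((1-p1)*(1-p2)) = sqrt(0.55*0.25) = 0.37081.
arg = 0.580948 + 0.37081 = 0.951757.
d = 2*arccos(0.951757) = 0.6238

0.6238


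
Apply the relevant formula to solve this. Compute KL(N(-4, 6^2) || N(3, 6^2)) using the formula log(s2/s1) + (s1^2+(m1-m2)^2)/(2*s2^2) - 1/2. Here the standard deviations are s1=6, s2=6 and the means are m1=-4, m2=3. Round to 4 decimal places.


KL divergence between normal distributions:
KL = log(s2/s1) + (s1^2 + (m1-m2)^2)/(2*s2^2) - 1/2.
log(6/6) = 0.0.
(6^2 + (-4-3)^2)/(2*6^2) = (36 + 49)/72 = 1.180556.
KL = 0.0 + 1.180556 - 0.5 = 0.6806

0.6806


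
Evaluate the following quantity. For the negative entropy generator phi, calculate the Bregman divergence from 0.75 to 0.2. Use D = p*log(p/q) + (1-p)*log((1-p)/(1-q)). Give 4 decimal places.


Bregman divergence with negative entropy generator:
D = p*log(p/q) + (1-p)*log((1-p)/(1-q)).
p = 0.75, q = 0.2.
p*log(p/q) = 0.75*log(0.75/0.2) = 0.991317.
(1-p)*log((1-p)/(1-q)) = 0.25*log(0.25/0.8) = -0.290788.
D = 0.991317 + -0.290788 = 0.7005

0.7005


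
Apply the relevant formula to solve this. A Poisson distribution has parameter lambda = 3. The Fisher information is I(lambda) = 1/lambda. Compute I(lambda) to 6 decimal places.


Fisher information for Poisson: I(lambda) = 1/lambda.
lambda = 3.
I(lambda) = 1/3 = 0.333333

0.333333


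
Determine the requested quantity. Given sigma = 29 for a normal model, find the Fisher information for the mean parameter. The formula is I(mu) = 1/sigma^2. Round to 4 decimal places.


The Fisher information for the mean of a normal distribution is I(mu) = 1/sigma^2.
sigma = 29, so sigma^2 = 841.
I(mu) = 1/841 = 0.0012

0.0012


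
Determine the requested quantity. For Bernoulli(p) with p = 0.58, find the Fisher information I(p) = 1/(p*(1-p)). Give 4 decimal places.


For Bernoulli(p), Fisher information is I(p) = 1/(p*(1-p)).
p = 0.58, 1-p = 0.42.
p*(1-p) = 0.2436.
I(p) = 1/0.2436 = 4.1051

4.1051


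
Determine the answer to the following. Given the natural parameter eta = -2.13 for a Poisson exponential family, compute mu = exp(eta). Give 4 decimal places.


Expectation parameter for Poisson exponential family:
mu = exp(eta).
eta = -2.13.
mu = exp(-2.13) = 0.1188

0.1188


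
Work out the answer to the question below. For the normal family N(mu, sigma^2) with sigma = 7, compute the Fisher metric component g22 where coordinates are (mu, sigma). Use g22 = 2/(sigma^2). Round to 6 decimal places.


For the 2-parameter normal family, the Fisher metric has:
  g11 = 1/sigma^2, g22 = 2/sigma^2.
sigma = 7, sigma^2 = 49.
g22 = 0.040816

0.040816


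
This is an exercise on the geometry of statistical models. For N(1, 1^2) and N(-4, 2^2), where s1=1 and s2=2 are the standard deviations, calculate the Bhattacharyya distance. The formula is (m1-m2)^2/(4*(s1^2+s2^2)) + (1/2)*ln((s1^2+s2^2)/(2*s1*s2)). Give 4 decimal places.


Bhattacharyya distance between two Gaussians:
DB = (m1-m2)^2/(4*(s1^2+s2^2)) + (1/2)*ln((s1^2+s2^2)/(2*s1*s2)).
(m1-m2)^2 = (5)^2 = 25.
s1^2+s2^2 = 1 + 4 = 5.
term1 = 25/20 = 1.25.
term2 = 0.5*ln(5/4.0) = 0.111572.
DB = 1.25 + 0.111572 = 1.3616

1.3616


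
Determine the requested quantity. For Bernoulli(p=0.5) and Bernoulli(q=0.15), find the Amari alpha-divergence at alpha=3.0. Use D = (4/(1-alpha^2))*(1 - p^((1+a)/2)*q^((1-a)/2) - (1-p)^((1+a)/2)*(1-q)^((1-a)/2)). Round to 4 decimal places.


Amari alpha-divergence:
D = (4/(1-alpha^2))*(1 - p^((1+a)/2)*q^((1-a)/2) - (1-p)^((1+a)/2)*(1-q)^((1-a)/2)).
alpha = 3.0, p = 0.5, q = 0.15.
e1 = (1+alpha)/2 = 2.0, e2 = (1-alpha)/2 = -1.0.
t1 = p^e1 * q^e2 = 0.5^2.0 * 0.15^-1.0 = 1.666667.
t2 = (1-p)^e1 * (1-q)^e2 = 0.5^2.0 * 0.85^-1.0 = 0.294118.
4/(1-alpha^2) = -0.5.
D = -0.5*(1 - 1.666667 - 0.294118) = 0.4804

0.4804


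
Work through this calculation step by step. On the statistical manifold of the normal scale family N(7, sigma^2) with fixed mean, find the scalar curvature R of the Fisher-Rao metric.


This family has a single free parameter, so its statistical manifold
is 1-dimensional. The Riemann curvature tensor of any 1-dimensional
Riemannian manifold vanishes identically, so R = 0.

0


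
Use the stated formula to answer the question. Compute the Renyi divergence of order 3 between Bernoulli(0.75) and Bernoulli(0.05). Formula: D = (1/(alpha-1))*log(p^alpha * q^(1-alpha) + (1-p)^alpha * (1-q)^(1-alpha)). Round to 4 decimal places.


Renyi divergence of order alpha between Bernoulli distributions:
D = (1/(alpha-1))*log(p^alpha * q^(1-alpha) + (1-p)^alpha * (1-q)^(1-alpha)).
alpha = 3, p = 0.75, q = 0.05.
p^alpha * q^(1-alpha) = 0.75^3 * 0.05^-2 = 168.75.
(1-p)^alpha * (1-q)^(1-alpha) = 0.25^3 * 0.95^-2 = 0.017313.
sum = 168.75 + 0.017313 = 168.767313.
D = (1/2)*log(168.767313) = 2.5643

2.5643


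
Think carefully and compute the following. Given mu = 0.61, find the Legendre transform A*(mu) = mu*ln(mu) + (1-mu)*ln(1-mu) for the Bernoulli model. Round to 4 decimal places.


Legendre transform for Bernoulli:
A*(mu) = mu*log(mu) + (1-mu)*log(1-mu).
mu = 0.61, 1-mu = 0.39.
mu*log(mu) = 0.61*log(0.61) = -0.301521.
(1-mu)*log(1-mu) = 0.39*log(0.39) = -0.367227.
A* = -0.301521 + -0.367227 = -0.6687

-0.6687


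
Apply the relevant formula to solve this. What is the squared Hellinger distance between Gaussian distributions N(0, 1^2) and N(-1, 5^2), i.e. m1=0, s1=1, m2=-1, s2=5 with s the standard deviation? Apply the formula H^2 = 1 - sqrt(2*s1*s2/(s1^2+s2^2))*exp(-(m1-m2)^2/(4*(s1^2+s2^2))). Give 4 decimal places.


Squared Hellinger distance for Gaussians:
H^2 = 1 - sqrt(2*s1*s2/(s1^2+s2^2)) * exp(-(m1-m2)^2/(4*(s1^2+s2^2))).
s1^2 = 1, s2^2 = 25, s1^2+s2^2 = 26.
sqrt(2*1*5/(26)) = 0.620174.
(m1-m2)^2 = (1)^2 = 1.
exp(-1/(4*26)) = exp(-0.009615) = 0.990431.
H^2 = 1 - 0.620174*0.990431 = 0.3858

0.3858


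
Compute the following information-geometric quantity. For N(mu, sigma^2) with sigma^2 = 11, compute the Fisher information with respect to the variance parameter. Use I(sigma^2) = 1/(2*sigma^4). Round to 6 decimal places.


Fisher information for variance: I(sigma^2) = 1/(2*sigma^4).
sigma^2 = 11, so sigma^4 = 121.
I = 1/(2*121) = 1/242 = 0.004132

0.004132


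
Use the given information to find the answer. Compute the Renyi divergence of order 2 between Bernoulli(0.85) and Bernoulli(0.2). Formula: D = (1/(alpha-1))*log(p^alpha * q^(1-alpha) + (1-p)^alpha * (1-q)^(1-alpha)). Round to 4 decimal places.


Renyi divergence of order alpha between Bernoulli distributions:
D = (1/(alpha-1))*log(p^alpha * q^(1-alpha) + (1-p)^alpha * (1-q)^(1-alpha)).
alpha = 2, p = 0.85, q = 0.2.
p^alpha * q^(1-alpha) = 0.85^2 * 0.2^-1 = 3.6125.
(1-p)^alpha * (1-q)^(1-alpha) = 0.15^2 * 0.8^-1 = 0.028125.
sum = 3.6125 + 0.028125 = 3.640625.
D = (1/1)*log(3.640625) = 1.2922

1.2922


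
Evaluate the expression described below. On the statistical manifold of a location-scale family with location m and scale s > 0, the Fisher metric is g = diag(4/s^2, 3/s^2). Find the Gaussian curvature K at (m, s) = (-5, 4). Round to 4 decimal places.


The metric has the form g = (A dm^2 + B ds^2)/s^2 with A = 4, B = 3.
Substitute u = sqrt(A/B)*m: g = B*(du^2 + ds^2)/s^2, i.e. B times the
Poincare upper half-plane metric, which has constant Gaussian curvature -1.
Scaling a 2D metric by a constant c divides the Gaussian curvature by c,
so K = -1/B = -1/(3) = -0.3333 everywhere (the point (m, s) = (-5, 4) is irrelevant:
the curvature is constant).
The requested Gaussian curvature is K = -0.3333.

-0.3333


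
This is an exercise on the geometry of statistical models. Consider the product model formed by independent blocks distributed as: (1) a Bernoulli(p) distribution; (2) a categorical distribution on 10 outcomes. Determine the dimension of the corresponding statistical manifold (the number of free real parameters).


The dimension of a statistical manifold equals the number of free
(independent) real parameters of the model. For a product of independent
blocks the parameter counts add.
- Bernoulli (p): 1.
- categorical on 10 outcomes (probabilities sum to 1): 10-1 = 9.
Total = 1 + 9 = 10.
Dimension = 10

10


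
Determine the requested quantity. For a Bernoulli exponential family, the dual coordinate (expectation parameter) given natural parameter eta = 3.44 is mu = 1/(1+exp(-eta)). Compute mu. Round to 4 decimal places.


Dual coordinate (expectation parameter) for Bernoulli:
mu = 1/(1+exp(-eta)).
eta = 3.44.
exp(-eta) = exp(-3.44) = 0.032065.
mu = 1/(1+0.032065) = 0.9689

0.9689


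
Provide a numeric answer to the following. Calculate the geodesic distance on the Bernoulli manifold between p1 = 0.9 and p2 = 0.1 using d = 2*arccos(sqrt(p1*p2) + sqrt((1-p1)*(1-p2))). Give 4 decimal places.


Geodesic distance on Bernoulli manifold:
d(p1,p2) = 2*arccos(sqrt(p1*p2) + sqrt((1-p1)*(1-p2))).
sqrt(p1*p2) = sqrt(0.9*0.1) = 0.3.
sqrt((1-p1)*(1-p2)) = sqrt(0.1*0.9) = 0.3.
arg = 0.3 + 0.3 = 0.6.
d = 2*arccos(0.6) = 1.8546

1.8546


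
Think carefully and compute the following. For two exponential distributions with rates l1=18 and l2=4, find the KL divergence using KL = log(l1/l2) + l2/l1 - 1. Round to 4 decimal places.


KL divergence for exponential family:
KL = log(l1/l2) + l2/l1 - 1.
log(18/4) = 1.504077.
4/18 = 0.222222.
KL = 1.504077 + 0.222222 - 1 = 0.7263

0.7263


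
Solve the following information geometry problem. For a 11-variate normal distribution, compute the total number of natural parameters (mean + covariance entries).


Exponential family dimension calculation:
For 11-dim MVN: mean has 11 params, covariance has 11*12/2 = 66 unique entries.
Total dim = 11 + 66 = 77.

77


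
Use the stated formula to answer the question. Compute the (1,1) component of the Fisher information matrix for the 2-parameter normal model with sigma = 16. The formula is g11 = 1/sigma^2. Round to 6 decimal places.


For the 2-parameter normal family, the Fisher metric has:
  g11 = 1/sigma^2, g22 = 2/sigma^2.
sigma = 16, sigma^2 = 256.
g11 = 0.003906

0.003906


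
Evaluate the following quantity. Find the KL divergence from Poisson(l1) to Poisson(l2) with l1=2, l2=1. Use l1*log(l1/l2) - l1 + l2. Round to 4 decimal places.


KL divergence for Poisson:
KL = l1*log(l1/l2) - l1 + l2.
l1 = 2, l2 = 1.
log(2/1) = 0.693147.
l1*log(l1/l2) = 2 * 0.693147 = 1.386294.
KL = 1.386294 - 2 + 1 = 0.3863

0.3863


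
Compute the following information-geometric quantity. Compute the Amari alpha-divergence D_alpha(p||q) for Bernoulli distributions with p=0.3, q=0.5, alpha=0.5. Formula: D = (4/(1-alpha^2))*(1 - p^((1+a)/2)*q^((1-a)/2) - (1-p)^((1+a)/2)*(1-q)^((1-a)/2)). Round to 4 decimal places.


Amari alpha-divergence:
D = (4/(1-alpha^2))*(1 - p^((1+a)/2)*q^((1-a)/2) - (1-p)^((1+a)/2)*(1-q)^((1-a)/2)).
alpha = 0.5, p = 0.3, q = 0.5.
e1 = (1+alpha)/2 = 0.75, e2 = (1-alpha)/2 = 0.25.
t1 = p^e1 * q^e2 = 0.3^0.75 * 0.5^0.25 = 0.340866.
t2 = (1-p)^e1 * (1-q)^e2 = 0.7^0.75 * 0.5^0.25 = 0.643526.
4/(1-alpha^2) = 5.333333.
D = 5.333333*(1 - 0.340866 - 0.643526) = 0.0832

0.0832


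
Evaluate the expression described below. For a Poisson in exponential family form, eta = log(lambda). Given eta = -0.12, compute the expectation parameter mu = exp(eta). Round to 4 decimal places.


Expectation parameter for Poisson exponential family:
mu = exp(eta).
eta = -0.12.
mu = exp(-0.12) = 0.8869

0.8869


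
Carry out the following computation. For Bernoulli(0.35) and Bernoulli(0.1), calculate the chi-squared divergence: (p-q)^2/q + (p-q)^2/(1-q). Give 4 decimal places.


Chi-squared divergence between Bernoulli distributions:
chi^2 = (p-q)^2/q + (p-q)^2/(1-q).
p = 0.35, q = 0.1, p-q = 0.25.
(p-q)^2 = 0.0625.
term1 = 0.0625/0.1 = 0.625.
term2 = 0.0625/0.9 = 0.069444.
chi^2 = 0.625 + 0.069444 = 0.6944

0.6944
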